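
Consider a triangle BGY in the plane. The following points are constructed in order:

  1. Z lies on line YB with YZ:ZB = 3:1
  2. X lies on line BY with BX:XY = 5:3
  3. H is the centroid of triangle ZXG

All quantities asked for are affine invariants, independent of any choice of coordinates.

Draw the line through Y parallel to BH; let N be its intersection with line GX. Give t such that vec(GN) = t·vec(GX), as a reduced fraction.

t = 5/4

Work in coordinates with B = (0, 0), G = (1, 0), Y = (0, 1).
1. Z lies on line YB with YZ:ZB = 3:1 ⇒ Z = (0, 1/4)
2. X lies on line BY with BX:XY = 5:3 ⇒ X = (0, 5/8)
3. H is the centroid of triangle ZXG ⇒ H = (1/3, 7/24)
through Y parallel to BH: direction (1/3, 7/24); meets GX at N = (-1/4, 25/32)
N = G + t·(X−G) with t = 5/4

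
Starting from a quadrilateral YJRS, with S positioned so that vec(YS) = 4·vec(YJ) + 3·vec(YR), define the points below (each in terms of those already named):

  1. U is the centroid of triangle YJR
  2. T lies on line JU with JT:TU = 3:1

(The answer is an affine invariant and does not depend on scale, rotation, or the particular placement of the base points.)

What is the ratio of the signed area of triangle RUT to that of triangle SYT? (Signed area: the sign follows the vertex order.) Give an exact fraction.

[RUT]:[SYT] = 1/6

Work in coordinates with Y = (0, 0), J = (1, 0), R = (0, 1), S = (4, 3).
1. U is the centroid of triangle YJR ⇒ U = (1/3, 1/3)
2. T lies on line JU with JT:TU = 3:1 ⇒ T = (1/2, 1/4)
2·[RUT] = 1/12, 2·[SYT] = 1/2
[RUT]:[SYT] = 1/12:1/2 = 1/6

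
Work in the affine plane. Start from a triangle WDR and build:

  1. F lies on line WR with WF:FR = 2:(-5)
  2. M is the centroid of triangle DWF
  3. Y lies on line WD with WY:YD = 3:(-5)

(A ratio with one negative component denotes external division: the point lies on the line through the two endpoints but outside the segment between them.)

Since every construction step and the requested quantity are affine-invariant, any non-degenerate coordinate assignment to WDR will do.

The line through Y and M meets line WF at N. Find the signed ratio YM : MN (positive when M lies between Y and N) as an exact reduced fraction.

YM:MN = -11/2

Assign W = (0, 0), D = (1, 0), R = (0, 1) — the answer is frame-independent, so this choice is without loss of generality.
1. F lies on line WR with WF:FR = 2:(-5) ⇒ F = (0, -2/3)
2. M is the centroid of triangle DWF ⇒ M = (1/3, -2/9)
3. Y lies on line WD with WY:YD = 3:(-5) ⇒ Y = (-3/2, 0)
line YM meets WF at N = (0, -2/11)
M = Y + t·(N−Y) with t = 11/9, so YM:MN = 11/9:-2/9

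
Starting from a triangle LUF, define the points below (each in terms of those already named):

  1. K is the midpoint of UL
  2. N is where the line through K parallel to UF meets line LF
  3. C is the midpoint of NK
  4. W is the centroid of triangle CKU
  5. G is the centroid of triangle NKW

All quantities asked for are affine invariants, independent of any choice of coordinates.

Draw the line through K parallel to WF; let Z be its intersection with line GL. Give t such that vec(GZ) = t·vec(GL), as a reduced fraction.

Assign L = (0, 0), U = (1, 0), F = (0, 1) — the answer is frame-independent, so this choice is without loss of generality.
1. K is the midpoint of UL ⇒ K = (1/2, 0)
2. N is where the line through K parallel to UF meets line LF ⇒ N = (0, 1/2)
3. C is the midpoint of NK ⇒ C = (1/4, 1/4)
4. W is the centroid of triangle CKU ⇒ W = (7/12, 1/12)
5. G is the centroid of triangle NKW ⇒ G = (13/36, 7/36)
through K parallel to WF: direction (-7/12, 11/12); meets GL at Z = (143/384, 77/384)
Z = G + t·(L−G) with t = -1/32

t = -1/32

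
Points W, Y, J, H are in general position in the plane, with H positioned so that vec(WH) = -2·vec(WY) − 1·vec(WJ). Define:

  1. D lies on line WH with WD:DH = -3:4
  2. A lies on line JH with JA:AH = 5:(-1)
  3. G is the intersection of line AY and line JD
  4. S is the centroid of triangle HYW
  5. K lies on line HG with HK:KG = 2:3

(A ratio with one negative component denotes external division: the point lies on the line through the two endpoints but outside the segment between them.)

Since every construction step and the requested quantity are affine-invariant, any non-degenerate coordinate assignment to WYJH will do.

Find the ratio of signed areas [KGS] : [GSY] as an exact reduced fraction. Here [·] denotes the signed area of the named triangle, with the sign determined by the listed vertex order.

Assign W = (0, 0), Y = (1, 0), J = (0, 1), H = (-2, -1) — the answer is frame-independent, so this choice is without loss of generality.
1. D lies on line WH with WD:DH = -3:4 ⇒ D = (6, 3)
2. A lies on line JH with JA:AH = 5:(-1) ⇒ A = (-5/2, -3/2)
3. G is the intersection of line AY and line JD ⇒ G = (15, 6)
4. S is the centroid of triangle HYW ⇒ S = (-1/3, -1/3)
5. K lies on line HG with HK:KG = 2:3 ⇒ K = (24/5, 9/5)
2·[KGS] = -1/5, 2·[GSY] = 10/3
[KGS]:[GSY] = -1/5:10/3 = -3/50

[KGS]:[GSY] = -3/50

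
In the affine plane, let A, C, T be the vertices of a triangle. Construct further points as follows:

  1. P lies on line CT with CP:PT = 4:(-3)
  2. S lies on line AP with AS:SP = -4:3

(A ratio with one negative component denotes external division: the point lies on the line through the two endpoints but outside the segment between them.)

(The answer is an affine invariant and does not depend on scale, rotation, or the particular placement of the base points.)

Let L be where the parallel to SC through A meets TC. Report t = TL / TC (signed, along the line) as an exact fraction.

Assign A = (0, 0), C = (1, 0), T = (0, 1) — the answer is frame-independent, so this choice is without loss of generality.
1. P lies on line CT with CP:PT = 4:(-3) ⇒ P = (-3, 4)
2. S lies on line AP with AS:SP = -4:3 ⇒ S = (-12, 16)
through A parallel to SC: direction (13, -16); meets TC at L = (-13/3, 16/3)
L = T + t·(C−T) with t = -13/3

t = -13/3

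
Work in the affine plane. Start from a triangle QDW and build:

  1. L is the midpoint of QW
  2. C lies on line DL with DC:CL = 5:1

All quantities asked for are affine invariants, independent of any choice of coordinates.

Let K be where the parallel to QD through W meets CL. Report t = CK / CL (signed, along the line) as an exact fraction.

Set Q = (0, 0), D = (1, 0), W = (0, 1); any affine frame gives the same invariant.
1. L is the midpoint of QW ⇒ L = (0, 1/2)
2. C lies on line DL with DC:CL = 5:1 ⇒ C = (1/6, 5/12)
through W parallel to QD: direction (1, 0); meets CL at K = (-1, 1)
K = C + t·(L−C) with t = 7

t = 7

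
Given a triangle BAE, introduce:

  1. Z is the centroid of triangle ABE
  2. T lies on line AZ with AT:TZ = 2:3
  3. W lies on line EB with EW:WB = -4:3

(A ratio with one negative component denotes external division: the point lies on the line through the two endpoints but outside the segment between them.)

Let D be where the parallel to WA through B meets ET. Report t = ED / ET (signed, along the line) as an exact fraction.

t = 15/46

Set B = (0, 0), A = (1, 0), E = (0, 1); any affine frame gives the same invariant.
1. Z is the centroid of triangle ABE ⇒ Z = (1/3, 1/3)
2. T lies on line AZ with AT:TZ = 2:3 ⇒ T = (11/15, 2/15)
3. W lies on line EB with EW:WB = -4:3 ⇒ W = (0, -3)
through B parallel to WA: direction (1, 3); meets ET at D = (11/46, 33/46)
D = E + t·(T−E) with t = 15/46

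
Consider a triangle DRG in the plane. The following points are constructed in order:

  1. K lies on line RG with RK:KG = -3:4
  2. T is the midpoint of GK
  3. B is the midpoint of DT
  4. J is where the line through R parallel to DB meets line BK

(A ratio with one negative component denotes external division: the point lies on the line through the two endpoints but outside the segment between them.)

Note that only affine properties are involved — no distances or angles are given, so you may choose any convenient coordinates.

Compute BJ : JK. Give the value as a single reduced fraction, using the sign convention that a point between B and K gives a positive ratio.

BJ:JK = -1/3

Set D = (0, 0), R = (1, 0), G = (0, 1); any affine frame gives the same invariant.
1. K lies on line RG with RK:KG = -3:4 ⇒ K = (4, -3)
2. T is the midpoint of GK ⇒ T = (2, -1)
3. B is the midpoint of DT ⇒ B = (1, -1/2)
4. J is where the line through R parallel to DB meets line BK ⇒ J = (-1/2, 3/4)
J = B + t·(K−B) with t = -1/2, so BJ:JK = t:(1−t) = -1/2:3/2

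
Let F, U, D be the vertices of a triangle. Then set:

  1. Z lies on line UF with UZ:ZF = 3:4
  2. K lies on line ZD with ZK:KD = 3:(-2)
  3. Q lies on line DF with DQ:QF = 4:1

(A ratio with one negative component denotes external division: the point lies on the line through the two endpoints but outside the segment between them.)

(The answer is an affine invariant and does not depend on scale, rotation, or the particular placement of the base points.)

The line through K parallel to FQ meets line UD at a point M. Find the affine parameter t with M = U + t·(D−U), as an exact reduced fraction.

Work in coordinates with F = (0, 0), U = (1, 0), D = (0, 1).
1. Z lies on line UF with UZ:ZF = 3:4 ⇒ Z = (4/7, 0)
2. K lies on line ZD with ZK:KD = 3:(-2) ⇒ K = (-8/7, 3)
3. Q lies on line DF with DQ:QF = 4:1 ⇒ Q = (0, 1/5)
through K parallel to FQ: direction (0, 1/5); meets UD at M = (-8/7, 15/7)
M = U + t·(D−U) with t = 15/7

t = 15/7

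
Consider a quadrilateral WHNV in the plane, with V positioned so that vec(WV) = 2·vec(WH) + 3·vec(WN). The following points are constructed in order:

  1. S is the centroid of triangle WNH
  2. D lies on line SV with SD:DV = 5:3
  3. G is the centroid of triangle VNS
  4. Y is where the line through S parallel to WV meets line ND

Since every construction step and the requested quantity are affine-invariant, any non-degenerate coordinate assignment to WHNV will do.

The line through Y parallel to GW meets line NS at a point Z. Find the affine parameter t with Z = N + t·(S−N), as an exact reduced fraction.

t = 203/153

Assign W = (0, 0), H = (1, 0), N = (0, 1), V = (2, 3) — the answer is frame-independent, so this choice is without loss of generality.
1. S is the centroid of triangle WNH ⇒ S = (1/3, 1/3)
2. D lies on line SV with SD:DV = 5:3 ⇒ D = (11/8, 2)
3. G is the centroid of triangle VNS ⇒ G = (7/9, 13/9)
4. Y is where the line through S parallel to WV meets line ND ⇒ Y = (77/51, 107/51)
through Y parallel to GW: direction (-7/9, -13/9); meets NS at Z = (203/459, 53/459)
Z = N + t·(S−N) with t = 203/153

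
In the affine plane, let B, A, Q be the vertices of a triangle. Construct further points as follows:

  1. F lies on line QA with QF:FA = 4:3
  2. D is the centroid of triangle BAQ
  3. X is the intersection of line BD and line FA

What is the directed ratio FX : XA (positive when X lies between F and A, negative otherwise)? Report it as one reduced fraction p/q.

FX:XA = -1/7

Work in coordinates with B = (0, 0), A = (1, 0), Q = (0, 1).
1. F lies on line QA with QF:FA = 4:3 ⇒ F = (4/7, 3/7)
2. D is the centroid of triangle BAQ ⇒ D = (1/3, 1/3)
3. X is the intersection of line BD and line FA ⇒ X = (1/2, 1/2)
X = F + t·(A−F) with t = -1/6, so FX:XA = t:(1−t) = -1/6:7/6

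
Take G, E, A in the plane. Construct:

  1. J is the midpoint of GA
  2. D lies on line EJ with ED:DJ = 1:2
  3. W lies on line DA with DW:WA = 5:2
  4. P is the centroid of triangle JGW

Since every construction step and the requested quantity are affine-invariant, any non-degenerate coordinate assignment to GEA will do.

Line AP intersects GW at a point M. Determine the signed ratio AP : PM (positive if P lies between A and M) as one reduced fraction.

Work in coordinates with G = (0, 0), E = (1, 0), A = (0, 1).
1. J is the midpoint of GA ⇒ J = (0, 1/2)
2. D lies on line EJ with ED:DJ = 1:2 ⇒ D = (2/3, 1/6)
3. W lies on line DA with DW:WA = 5:2 ⇒ W = (4/21, 16/21)
4. P is the centroid of triangle JGW ⇒ P = (4/63, 53/126)
line AP meets GW at M = (8/105, 32/105)
P = A + t·(M−A) with t = 5/6, so AP:PM = 5/6:1/6

AP:PM = 5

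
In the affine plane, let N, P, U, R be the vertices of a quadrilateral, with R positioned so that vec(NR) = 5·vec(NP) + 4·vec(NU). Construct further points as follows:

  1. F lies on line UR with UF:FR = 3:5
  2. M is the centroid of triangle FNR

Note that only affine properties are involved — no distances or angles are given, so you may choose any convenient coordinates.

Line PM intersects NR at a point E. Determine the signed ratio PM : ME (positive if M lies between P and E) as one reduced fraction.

PM:ME = -121/25

Work in coordinates with N = (0, 0), P = (1, 0), U = (0, 1), R = (5, 4).
1. F lies on line UR with UF:FR = 3:5 ⇒ F = (15/8, 17/8)
2. M is the centroid of triangle FNR ⇒ M = (55/24, 49/24)
line PM meets NR at E = (245/121, 196/121)
M = P + t·(E−P) with t = 121/96, so PM:ME = 121/96:-25/96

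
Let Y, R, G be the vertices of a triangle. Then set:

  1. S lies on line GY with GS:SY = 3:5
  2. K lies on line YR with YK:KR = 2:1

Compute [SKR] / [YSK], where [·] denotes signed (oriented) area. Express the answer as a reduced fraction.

Work in coordinates with Y = (0, 0), R = (1, 0), G = (0, 1).
1. S lies on line GY with GS:SY = 3:5 ⇒ S = (0, 5/8)
2. K lies on line YR with YK:KR = 2:1 ⇒ K = (2/3, 0)
2·[SKR] = 5/24, 2·[YSK] = -5/12
[SKR]:[YSK] = 5/24:-5/12 = -1/2

[SKR]:[YSK] = -1/2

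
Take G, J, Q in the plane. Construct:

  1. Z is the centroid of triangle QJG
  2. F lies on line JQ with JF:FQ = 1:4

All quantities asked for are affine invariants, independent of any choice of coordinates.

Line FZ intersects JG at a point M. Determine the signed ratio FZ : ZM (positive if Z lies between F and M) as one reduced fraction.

Work in coordinates with G = (0, 0), J = (1, 0), Q = (0, 1).
1. Z is the centroid of triangle QJG ⇒ Z = (1/3, 1/3)
2. F lies on line JQ with JF:FQ = 1:4 ⇒ F = (4/5, 1/5)
line FZ meets JG at M = (3/2, 0)
Z = F + t·(M−F) with t = -2/3, so FZ:ZM = -2/3:5/3

FZ:ZM = -2/5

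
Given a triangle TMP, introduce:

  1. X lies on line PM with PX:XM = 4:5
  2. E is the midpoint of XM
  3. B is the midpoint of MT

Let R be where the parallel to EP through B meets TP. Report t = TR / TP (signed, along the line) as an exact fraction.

Work in coordinates with T = (0, 0), M = (1, 0), P = (0, 1).
1. X lies on line PM with PX:XM = 4:5 ⇒ X = (4/9, 5/9)
2. E is the midpoint of XM ⇒ E = (13/18, 5/18)
3. B is the midpoint of MT ⇒ B = (1/2, 0)
through B parallel to EP: direction (-13/18, 13/18); meets TP at R = (0, 1/2)
R = T + t·(P−T) with t = 1/2

t = 1/2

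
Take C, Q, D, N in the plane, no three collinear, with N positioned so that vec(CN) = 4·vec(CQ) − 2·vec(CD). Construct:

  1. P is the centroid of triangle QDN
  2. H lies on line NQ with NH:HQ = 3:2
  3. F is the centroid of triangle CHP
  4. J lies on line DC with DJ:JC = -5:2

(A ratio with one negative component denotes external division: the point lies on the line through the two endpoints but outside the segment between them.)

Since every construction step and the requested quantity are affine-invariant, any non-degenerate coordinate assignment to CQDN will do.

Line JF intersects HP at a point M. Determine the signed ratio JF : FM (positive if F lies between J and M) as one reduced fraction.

JF:FM = 34/9

Set C = (0, 0), Q = (1, 0), D = (0, 1), N = (4, -2); any affine frame gives the same invariant.
1. P is the centroid of triangle QDN ⇒ P = (5/3, -1/3)
2. H lies on line NQ with NH:HQ = 3:2 ⇒ H = (11/5, -4/5)
3. F is the centroid of triangle CHP ⇒ F = (58/45, -17/45)
4. J lies on line DC with DJ:JC = -5:2 ⇒ J = (0, -2/3)
line JF meets HP at M = (1247/765, -461/1530)
F = J + t·(M−J) with t = 34/43, so JF:FM = 34/43:9/43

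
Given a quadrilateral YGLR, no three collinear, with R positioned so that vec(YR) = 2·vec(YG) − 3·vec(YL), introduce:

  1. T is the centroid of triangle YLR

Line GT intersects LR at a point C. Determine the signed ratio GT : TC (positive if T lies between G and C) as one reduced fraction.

Choose coordinates Y = (0, 0), G = (1, 0), L = (0, 1), R = (2, -3).
1. T is the centroid of triangle YLR ⇒ T = (2/3, -2/3)
line GT meets LR at C = (3/4, -1/2)
T = G + t·(C−G) with t = 4/3, so GT:TC = 4/3:-1/3

GT:TC = -4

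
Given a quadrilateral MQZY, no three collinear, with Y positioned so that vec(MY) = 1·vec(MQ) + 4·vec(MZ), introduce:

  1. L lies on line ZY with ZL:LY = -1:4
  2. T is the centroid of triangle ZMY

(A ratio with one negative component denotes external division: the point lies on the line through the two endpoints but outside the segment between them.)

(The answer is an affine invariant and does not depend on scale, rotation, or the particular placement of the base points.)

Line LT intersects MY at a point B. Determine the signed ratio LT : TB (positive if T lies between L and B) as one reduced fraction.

Set M = (0, 0), Q = (1, 0), Z = (0, 1), Y = (1, 4); any affine frame gives the same invariant.
1. L lies on line ZY with ZL:LY = -1:4 ⇒ L = (-1/3, 0)
2. T is the centroid of triangle ZMY ⇒ T = (1/3, 5/3)
line LT meets MY at B = (5/9, 20/9)
T = L + t·(B−L) with t = 3/4, so LT:TB = 3/4:1/4

LT:TB = 3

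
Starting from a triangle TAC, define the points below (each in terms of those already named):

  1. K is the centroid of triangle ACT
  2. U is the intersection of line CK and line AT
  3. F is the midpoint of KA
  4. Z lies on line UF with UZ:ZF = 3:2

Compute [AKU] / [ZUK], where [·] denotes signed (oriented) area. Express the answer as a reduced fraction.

Set T = (0, 0), A = (1, 0), C = (0, 1); any affine frame gives the same invariant.
1. K is the centroid of triangle ACT ⇒ K = (1/3, 1/3)
2. U is the intersection of line CK and line AT ⇒ U = (1/2, 0)
3. F is the midpoint of KA ⇒ F = (2/3, 1/6)
4. Z lies on line UF with UZ:ZF = 3:2 ⇒ Z = (3/5, 1/10)
2·[AKU] = 1/6, 2·[ZUK] = -1/20
[AKU]:[ZUK] = 1/6:-1/20 = -10/3

[AKU]:[ZUK] = -10/3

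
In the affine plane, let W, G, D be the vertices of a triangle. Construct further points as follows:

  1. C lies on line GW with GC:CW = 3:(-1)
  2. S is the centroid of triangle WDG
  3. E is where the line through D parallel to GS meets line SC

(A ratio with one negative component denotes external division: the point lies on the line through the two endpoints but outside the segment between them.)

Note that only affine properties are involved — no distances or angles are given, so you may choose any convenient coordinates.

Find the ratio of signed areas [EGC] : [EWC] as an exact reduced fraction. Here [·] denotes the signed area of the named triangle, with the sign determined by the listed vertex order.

[EGC]:[EWC] = 3

Assign W = (0, 0), G = (1, 0), D = (0, 1) — the answer is frame-independent, so this choice is without loss of generality.
1. C lies on line GW with GC:CW = 3:(-1) ⇒ C = (-1/2, 0)
2. S is the centroid of triangle WDG ⇒ S = (1/3, 1/3)
3. E is where the line through D parallel to GS meets line SC ⇒ E = (8/9, 5/9)
2·[EGC] = -5/6, 2·[EWC] = -5/18
[EGC]:[EWC] = -5/6:-5/18 = 3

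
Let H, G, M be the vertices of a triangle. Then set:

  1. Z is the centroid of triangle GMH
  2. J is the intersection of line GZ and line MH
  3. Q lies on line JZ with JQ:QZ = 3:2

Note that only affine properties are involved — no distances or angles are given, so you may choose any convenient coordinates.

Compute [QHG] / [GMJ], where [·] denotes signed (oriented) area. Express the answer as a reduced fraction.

[QHG]:[GMJ] = 4/5

Assign H = (0, 0), G = (1, 0), M = (0, 1) — the answer is frame-independent, so this choice is without loss of generality.
1. Z is the centroid of triangle GMH ⇒ Z = (1/3, 1/3)
2. J is the intersection of line GZ and line MH ⇒ J = (0, 1/2)
3. Q lies on line JZ with JQ:QZ = 3:2 ⇒ Q = (1/5, 2/5)
2·[QHG] = 2/5, 2·[GMJ] = 1/2
[QHG]:[GMJ] = 2/5:1/2 = 4/5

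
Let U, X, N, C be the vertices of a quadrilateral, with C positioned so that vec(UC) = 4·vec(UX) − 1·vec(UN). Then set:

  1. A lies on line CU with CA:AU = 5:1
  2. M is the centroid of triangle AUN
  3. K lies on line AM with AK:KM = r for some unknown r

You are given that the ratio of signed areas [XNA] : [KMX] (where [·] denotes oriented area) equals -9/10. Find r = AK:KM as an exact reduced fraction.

Choose coordinates U = (0, 0), X = (1, 0), N = (0, 1), C = (4, -1).
1. A lies on line CU with CA:AU = 5:1 ⇒ A = (2/3, -1/6)
2. M is the centroid of triangle AUN ⇒ M = (2/9, 5/18)
3. With AK:KM = r, write λ = r/(r+1) so K = A + λ·(M−A); K is affine-linear in λ
Every point depending on K is an affine combination of K and λ-independent points, so each such coordinate is linear in λ; the λ² term in each signed area is a multiple of (M−A)×(M−A) = 0, so 2·[XNA] and 2·[KMX] are each linear in λ. Evaluating at λ=0 and λ=1:
  2·[XNA] = 1/2,   2·[KMX] = 2/9·λ − 2/9
So [XNA]:[KMX] = (1/2) / (2/9·λ − 2/9). Setting this equal to -9/10:
  1/2 = -9/10·(2/9·λ − 2/9)  ⇒  λ = -3/2
Then r = λ/(1−λ) = (-3/2)/(5/2) = -3/5. Check: with r = -3/5, K = (4/3, -5/6) and [XNA]:[KMX] = -9/10 as required.

r = -3/5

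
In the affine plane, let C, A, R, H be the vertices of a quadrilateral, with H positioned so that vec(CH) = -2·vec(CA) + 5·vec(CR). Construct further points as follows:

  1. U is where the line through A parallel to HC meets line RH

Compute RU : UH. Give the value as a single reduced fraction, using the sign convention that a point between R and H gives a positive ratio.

RU:UH = -3/5

Choose coordinates C = (0, 0), A = (1, 0), R = (0, 1), H = (-2, 5).
1. U is where the line through A parallel to HC meets line RH ⇒ U = (3, -5)
U = R + t·(H−R) with t = -3/2, so RU:UH = t:(1−t) = -3/2:5/2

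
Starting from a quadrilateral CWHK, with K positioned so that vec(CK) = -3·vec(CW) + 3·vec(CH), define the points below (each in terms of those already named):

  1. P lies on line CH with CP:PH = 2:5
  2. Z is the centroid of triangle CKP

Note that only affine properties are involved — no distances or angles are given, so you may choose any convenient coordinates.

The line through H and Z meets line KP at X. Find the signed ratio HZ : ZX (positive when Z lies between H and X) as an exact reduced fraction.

Assign C = (0, 0), W = (1, 0), H = (0, 1), K = (-3, 3) — the answer is frame-independent, so this choice is without loss of generality.
1. P lies on line CH with CP:PH = 2:5 ⇒ P = (0, 2/7)
2. Z is the centroid of triangle CKP ⇒ Z = (-1, 23/21)
line HZ meets KP at X = (-15/17, 129/119)
Z = H + t·(X−H) with t = 17/15, so HZ:ZX = 17/15:-2/15

HZ:ZX = -17/2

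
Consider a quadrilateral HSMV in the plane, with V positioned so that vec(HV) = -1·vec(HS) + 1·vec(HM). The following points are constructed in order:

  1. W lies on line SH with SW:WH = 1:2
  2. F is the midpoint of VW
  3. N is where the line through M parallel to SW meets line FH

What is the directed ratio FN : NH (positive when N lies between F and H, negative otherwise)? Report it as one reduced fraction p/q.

FN:NH = -1/2

Choose coordinates H = (0, 0), S = (1, 0), M = (0, 1), V = (-1, 1).
1. W lies on line SH with SW:WH = 1:2 ⇒ W = (2/3, 0)
2. F is the midpoint of VW ⇒ F = (-1/6, 1/2)
3. N is where the line through M parallel to SW meets line FH ⇒ N = (-1/3, 1)
N = F + t·(H−F) with t = -1, so FN:NH = t:(1−t) = -1:2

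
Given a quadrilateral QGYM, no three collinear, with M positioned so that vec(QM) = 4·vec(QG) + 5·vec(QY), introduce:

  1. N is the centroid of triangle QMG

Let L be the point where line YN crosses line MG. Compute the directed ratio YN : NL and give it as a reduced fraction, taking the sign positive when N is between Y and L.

YN:NL = 19/5

Assign Q = (0, 0), G = (1, 0), Y = (0, 1), M = (4, 5) — the answer is frame-independent, so this choice is without loss of generality.
1. N is the centroid of triangle QMG ⇒ N = (5/3, 5/3)
line YN meets MG at L = (40/19, 35/19)
N = Y + t·(L−Y) with t = 19/24, so YN:NL = 19/24:5/24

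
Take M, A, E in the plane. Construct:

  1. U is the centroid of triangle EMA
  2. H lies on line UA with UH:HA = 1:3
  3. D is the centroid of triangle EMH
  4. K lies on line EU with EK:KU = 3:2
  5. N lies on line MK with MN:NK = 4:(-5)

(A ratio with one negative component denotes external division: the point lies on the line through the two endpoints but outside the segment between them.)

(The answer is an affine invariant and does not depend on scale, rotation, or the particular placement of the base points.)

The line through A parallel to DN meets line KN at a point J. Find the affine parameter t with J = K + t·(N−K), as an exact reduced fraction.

Assign M = (0, 0), A = (1, 0), E = (0, 1) — the answer is frame-independent, so this choice is without loss of generality.
1. U is the centroid of triangle EMA ⇒ U = (1/3, 1/3)
2. H lies on line UA with UH:HA = 1:3 ⇒ H = (1/2, 1/4)
3. D is the centroid of triangle EMH ⇒ D = (1/6, 5/12)
4. K lies on line EU with EK:KU = 3:2 ⇒ K = (1/5, 3/5)
5. N lies on line MK with MN:NK = 4:(-5) ⇒ N = (-4/5, -12/5)
through A parallel to DN: direction (-29/30, -169/60); meets KN at J = (-169/5, -507/5)
J = K + t·(N−K) with t = 34

t = 34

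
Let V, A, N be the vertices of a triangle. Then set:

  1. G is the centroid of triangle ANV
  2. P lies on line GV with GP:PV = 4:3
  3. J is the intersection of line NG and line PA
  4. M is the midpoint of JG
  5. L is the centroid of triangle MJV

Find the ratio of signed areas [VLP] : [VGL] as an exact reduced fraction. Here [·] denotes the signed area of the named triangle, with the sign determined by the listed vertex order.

[VLP]:[VGL] = -3/7

Set V = (0, 0), A = (1, 0), N = (0, 1); any affine frame gives the same invariant.
1. G is the centroid of triangle ANV ⇒ G = (1/3, 1/3)
2. P lies on line GV with GP:PV = 4:3 ⇒ P = (1/7, 1/7)
3. J is the intersection of line NG and line PA ⇒ J = (5/11, 1/11)
4. M is the midpoint of JG ⇒ M = (13/33, 7/33)
5. L is the centroid of triangle MJV ⇒ L = (28/99, 10/99)
2·[VLP] = 2/77, 2·[VGL] = -2/33
[VLP]:[VGL] = 2/77:-2/33 = -3/7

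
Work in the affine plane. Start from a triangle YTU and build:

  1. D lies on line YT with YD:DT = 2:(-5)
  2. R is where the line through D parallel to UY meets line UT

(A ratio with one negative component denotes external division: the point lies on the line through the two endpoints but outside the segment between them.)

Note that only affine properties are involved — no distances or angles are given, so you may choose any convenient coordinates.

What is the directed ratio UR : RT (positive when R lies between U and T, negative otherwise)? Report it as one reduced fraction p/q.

UR:RT = -2/5

Work in coordinates with Y = (0, 0), T = (1, 0), U = (0, 1).
1. D lies on line YT with YD:DT = 2:(-5) ⇒ D = (-2/3, 0)
2. R is where the line through D parallel to UY meets line UT ⇒ R = (-2/3, 5/3)
R = U + t·(T−U) with t = -2/3, so UR:RT = t:(1−t) = -2/3:5/3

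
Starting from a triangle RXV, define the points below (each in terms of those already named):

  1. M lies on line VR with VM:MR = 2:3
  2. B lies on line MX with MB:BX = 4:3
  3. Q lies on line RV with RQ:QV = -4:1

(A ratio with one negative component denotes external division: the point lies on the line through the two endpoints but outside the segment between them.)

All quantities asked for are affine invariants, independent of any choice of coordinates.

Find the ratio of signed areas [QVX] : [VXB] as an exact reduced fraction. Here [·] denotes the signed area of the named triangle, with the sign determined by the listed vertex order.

Set R = (0, 0), X = (1, 0), V = (0, 1); any affine frame gives the same invariant.
1. M lies on line VR with VM:MR = 2:3 ⇒ M = (0, 3/5)
2. B lies on line MX with MB:BX = 4:3 ⇒ B = (4/7, 9/35)
3. Q lies on line RV with RQ:QV = -4:1 ⇒ Q = (0, 4/3)
2·[QVX] = 1/3, 2·[VXB] = -6/35
[QVX]:[VXB] = 1/3:-6/35 = -35/18

[QVX]:[VXB] = -35/18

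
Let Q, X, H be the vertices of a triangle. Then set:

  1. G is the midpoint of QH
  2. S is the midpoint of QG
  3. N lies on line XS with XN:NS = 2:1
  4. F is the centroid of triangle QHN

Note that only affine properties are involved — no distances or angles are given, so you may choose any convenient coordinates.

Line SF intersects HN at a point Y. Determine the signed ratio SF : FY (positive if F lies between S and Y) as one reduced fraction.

SF:FY = 5/4

Work in coordinates with Q = (0, 0), X = (1, 0), H = (0, 1).
1. G is the midpoint of QH ⇒ G = (0, 1/2)
2. S is the midpoint of QG ⇒ S = (0, 1/4)
3. N lies on line XS with XN:NS = 2:1 ⇒ N = (1/3, 1/6)
4. F is the centroid of triangle QHN ⇒ F = (1/9, 7/18)
line SF meets HN at Y = (1/5, 1/2)
F = S + t·(Y−S) with t = 5/9, so SF:FY = 5/9:4/9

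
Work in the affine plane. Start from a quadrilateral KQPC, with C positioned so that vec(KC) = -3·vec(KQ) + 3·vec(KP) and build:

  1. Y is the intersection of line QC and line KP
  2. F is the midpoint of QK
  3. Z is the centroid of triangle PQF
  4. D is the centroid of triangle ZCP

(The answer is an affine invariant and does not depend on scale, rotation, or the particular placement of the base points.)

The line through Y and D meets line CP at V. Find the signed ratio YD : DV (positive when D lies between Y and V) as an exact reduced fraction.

Assign K = (0, 0), Q = (1, 0), P = (0, 1), C = (-3, 3) — the answer is frame-independent, so this choice is without loss of generality.
1. Y is the intersection of line QC and line KP ⇒ Y = (0, 3/4)
2. F is the midpoint of QK ⇒ F = (1/2, 0)
3. Z is the centroid of triangle PQF ⇒ Z = (1/2, 1/3)
4. D is the centroid of triangle ZCP ⇒ D = (-5/6, 13/9)
line YD meets CP at V = (-3/2, 2)
D = Y + t·(V−Y) with t = 5/9, so YD:DV = 5/9:4/9

YD:DV = 5/4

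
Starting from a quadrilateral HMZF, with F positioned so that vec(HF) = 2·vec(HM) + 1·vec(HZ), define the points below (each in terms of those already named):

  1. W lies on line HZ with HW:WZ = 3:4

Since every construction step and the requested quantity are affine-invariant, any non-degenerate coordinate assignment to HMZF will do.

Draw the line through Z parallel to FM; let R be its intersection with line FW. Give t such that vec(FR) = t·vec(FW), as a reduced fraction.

t = 7/5

Work in coordinates with H = (0, 0), M = (1, 0), Z = (0, 1), F = (2, 1).
1. W lies on line HZ with HW:WZ = 3:4 ⇒ W = (0, 3/7)
through Z parallel to FM: direction (-1, -1); meets FW at R = (-4/5, 1/5)
R = F + t·(W−F) with t = 7/5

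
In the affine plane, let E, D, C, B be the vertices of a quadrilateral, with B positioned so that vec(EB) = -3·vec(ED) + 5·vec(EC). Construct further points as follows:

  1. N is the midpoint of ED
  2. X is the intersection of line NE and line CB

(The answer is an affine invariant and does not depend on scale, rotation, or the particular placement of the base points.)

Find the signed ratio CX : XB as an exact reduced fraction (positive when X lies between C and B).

Assign E = (0, 0), D = (1, 0), C = (0, 1), B = (-3, 5) — the answer is frame-independent, so this choice is without loss of generality.
1. N is the midpoint of ED ⇒ N = (1/2, 0)
2. X is the intersection of line NE and line CB ⇒ X = (3/4, 0)
X = C + t·(B−C) with t = -1/4, so CX:XB = t:(1−t) = -1/4:5/4

CX:XB = -1/5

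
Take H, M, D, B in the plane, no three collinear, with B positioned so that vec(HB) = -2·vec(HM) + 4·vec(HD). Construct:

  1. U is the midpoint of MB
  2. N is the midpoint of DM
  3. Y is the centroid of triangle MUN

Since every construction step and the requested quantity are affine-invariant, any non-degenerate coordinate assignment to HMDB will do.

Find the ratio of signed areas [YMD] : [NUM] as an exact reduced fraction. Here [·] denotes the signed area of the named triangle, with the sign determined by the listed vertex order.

Choose coordinates H = (0, 0), M = (1, 0), D = (0, 1), B = (-2, 4).
1. U is the midpoint of MB ⇒ U = (-1/2, 2)
2. N is the midpoint of DM ⇒ N = (1/2, 1/2)
3. Y is the centroid of triangle MUN ⇒ Y = (1/3, 5/6)
2·[YMD] = -1/6, 2·[NUM] = -1/4
[YMD]:[NUM] = -1/6:-1/4 = 2/3

[YMD]:[NUM] = 2/3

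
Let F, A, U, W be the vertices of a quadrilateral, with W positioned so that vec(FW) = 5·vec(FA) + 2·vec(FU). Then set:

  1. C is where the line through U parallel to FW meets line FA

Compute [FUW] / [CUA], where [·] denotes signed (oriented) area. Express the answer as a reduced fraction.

[FUW]:[CUA] = 10/7

Assign F = (0, 0), A = (1, 0), U = (0, 1), W = (5, 2) — the answer is frame-independent, so this choice is without loss of generality.
1. C is where the line through U parallel to FW meets line FA ⇒ C = (-5/2, 0)
2·[FUW] = -5, 2·[CUA] = -7/2
[FUW]:[CUA] = -5:-7/2 = 10/7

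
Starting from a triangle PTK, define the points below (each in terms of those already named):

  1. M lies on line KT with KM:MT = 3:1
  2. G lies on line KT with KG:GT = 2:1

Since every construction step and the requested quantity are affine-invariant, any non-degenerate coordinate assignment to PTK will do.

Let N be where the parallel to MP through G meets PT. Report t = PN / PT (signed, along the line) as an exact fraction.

Work in coordinates with P = (0, 0), T = (1, 0), K = (0, 1).
1. M lies on line KT with KM:MT = 3:1 ⇒ M = (3/4, 1/4)
2. G lies on line KT with KG:GT = 2:1 ⇒ G = (2/3, 1/3)
through G parallel to MP: direction (-3/4, -1/4); meets PT at N = (-1/3, 0)
N = P + t·(T−P) with t = -1/3

t = -1/3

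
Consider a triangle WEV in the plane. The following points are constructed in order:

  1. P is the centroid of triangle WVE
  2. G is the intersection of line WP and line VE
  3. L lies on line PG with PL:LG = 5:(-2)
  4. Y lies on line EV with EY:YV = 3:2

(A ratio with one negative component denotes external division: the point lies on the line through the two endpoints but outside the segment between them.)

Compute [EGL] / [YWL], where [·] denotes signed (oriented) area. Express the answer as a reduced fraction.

[EGL]:[YWL] = -10/11

Work in coordinates with W = (0, 0), E = (1, 0), V = (0, 1).
1. P is the centroid of triangle WVE ⇒ P = (1/3, 1/3)
2. G is the intersection of line WP and line VE ⇒ G = (1/2, 1/2)
3. L lies on line PG with PL:LG = 5:(-2) ⇒ L = (11/18, 11/18)
4. Y lies on line EV with EY:YV = 3:2 ⇒ Y = (2/5, 3/5)
2·[EGL] = -1/9, 2·[YWL] = 11/90
[EGL]:[YWL] = -1/9:11/90 = -10/11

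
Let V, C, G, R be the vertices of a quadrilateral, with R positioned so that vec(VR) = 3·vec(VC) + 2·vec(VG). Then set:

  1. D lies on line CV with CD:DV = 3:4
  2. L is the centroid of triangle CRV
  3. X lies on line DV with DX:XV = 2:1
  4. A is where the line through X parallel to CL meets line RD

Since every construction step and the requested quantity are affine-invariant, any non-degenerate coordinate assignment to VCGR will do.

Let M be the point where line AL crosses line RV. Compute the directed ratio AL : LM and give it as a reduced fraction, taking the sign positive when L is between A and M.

Work in coordinates with V = (0, 0), C = (1, 0), G = (0, 1), R = (3, 2).
1. D lies on line CV with CD:DV = 3:4 ⇒ D = (4/7, 0)
2. L is the centroid of triangle CRV ⇒ L = (4/3, 2/3)
3. X lies on line DV with DX:XV = 2:1 ⇒ X = (4/21, 0)
4. A is where the line through X parallel to CL meets line RD ⇒ A = (-8/105, -8/15)
line AL meets RV at M = (104/41, 208/123)
L = A + t·(M−A) with t = 41/76, so AL:LM = 41/76:35/76

AL:LM = 41/35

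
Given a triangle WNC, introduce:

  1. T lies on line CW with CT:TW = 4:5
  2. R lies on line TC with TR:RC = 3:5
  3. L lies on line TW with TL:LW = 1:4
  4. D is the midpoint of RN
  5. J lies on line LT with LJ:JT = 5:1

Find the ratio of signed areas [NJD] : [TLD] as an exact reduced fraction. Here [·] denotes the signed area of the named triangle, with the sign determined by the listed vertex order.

[NJD]:[TLD] = -5/3

Work in coordinates with W = (0, 0), N = (1, 0), C = (0, 1).
1. T lies on line CW with CT:TW = 4:5 ⇒ T = (0, 5/9)
2. R lies on line TC with TR:RC = 3:5 ⇒ R = (0, 13/18)
3. L lies on line TW with TL:LW = 1:4 ⇒ L = (0, 4/9)
4. D is the midpoint of RN ⇒ D = (1/2, 13/36)
5. J lies on line LT with LJ:JT = 5:1 ⇒ J = (0, 29/54)
2·[NJD] = -5/54, 2·[TLD] = 1/18
[NJD]:[TLD] = -5/54:1/18 = -5/3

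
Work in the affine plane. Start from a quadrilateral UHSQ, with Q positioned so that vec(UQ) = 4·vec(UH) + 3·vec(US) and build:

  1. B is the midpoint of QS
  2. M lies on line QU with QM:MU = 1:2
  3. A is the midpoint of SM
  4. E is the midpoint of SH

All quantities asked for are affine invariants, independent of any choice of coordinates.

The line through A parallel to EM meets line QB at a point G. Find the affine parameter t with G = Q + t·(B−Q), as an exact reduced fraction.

Set U = (0, 0), H = (1, 0), S = (0, 1), Q = (4, 3); any affine frame gives the same invariant.
1. B is the midpoint of QS ⇒ B = (2, 2)
2. M lies on line QU with QM:MU = 1:2 ⇒ M = (8/3, 2)
3. A is the midpoint of SM ⇒ A = (4/3, 3/2)
4. E is the midpoint of SH ⇒ E = (1/2, 1/2)
through A parallel to EM: direction (13/6, 3/2); meets QB at G = (11/5, 21/10)
G = Q + t·(B−Q) with t = 9/10

t = 9/10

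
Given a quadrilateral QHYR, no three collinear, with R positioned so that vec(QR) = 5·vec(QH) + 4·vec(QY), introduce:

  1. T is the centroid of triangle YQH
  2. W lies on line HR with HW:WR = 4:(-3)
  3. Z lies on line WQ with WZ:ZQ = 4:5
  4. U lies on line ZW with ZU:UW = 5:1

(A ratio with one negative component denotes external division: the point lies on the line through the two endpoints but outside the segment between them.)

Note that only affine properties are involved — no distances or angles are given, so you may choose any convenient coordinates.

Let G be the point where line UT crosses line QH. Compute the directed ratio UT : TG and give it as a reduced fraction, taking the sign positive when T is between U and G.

UT:TG = 391/9

Work in coordinates with Q = (0, 0), H = (1, 0), Y = (0, 1), R = (5, 4).
1. T is the centroid of triangle YQH ⇒ T = (1/3, 1/3)
2. W lies on line HR with HW:WR = 4:(-3) ⇒ W = (17, 16)
3. Z lies on line WQ with WZ:ZQ = 4:5 ⇒ Z = (85/9, 80/9)
4. U lies on line ZW with ZU:UW = 5:1 ⇒ U = (425/27, 400/27)
line UT meets QH at G = (-25/1173, 0)
T = U + t·(G−U) with t = 391/400, so UT:TG = 391/400:9/400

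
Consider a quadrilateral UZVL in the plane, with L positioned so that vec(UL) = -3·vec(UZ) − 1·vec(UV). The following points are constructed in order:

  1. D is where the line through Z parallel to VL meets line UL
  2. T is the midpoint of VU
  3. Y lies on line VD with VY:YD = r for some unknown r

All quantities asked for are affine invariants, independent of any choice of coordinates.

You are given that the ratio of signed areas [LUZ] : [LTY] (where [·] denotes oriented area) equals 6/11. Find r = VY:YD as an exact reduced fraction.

Assign U = (0, 0), Z = (1, 0), V = (0, 1), L = (-3, -1) — the answer is frame-independent, so this choice is without loss of generality.
1. D is where the line through Z parallel to VL meets line UL ⇒ D = (2, 2/3)
2. T is the midpoint of VU ⇒ T = (0, 1/2)
3. With VY:YD = r, write λ = r/(r+1) so Y = V + λ·(D−V); Y is affine-linear in λ
Every point depending on Y is an affine combination of Y and λ-independent points, so each such coordinate is linear in λ; the λ² term in each signed area is a multiple of (D−V)×(D−V) = 0, so 2·[LUZ] and 2·[LTY] are each linear in λ. Evaluating at λ=0 and λ=1:
  2·[LUZ] = -1,   2·[LTY] = -4·λ + 3/2
So [LUZ]:[LTY] = (-1) / (-4·λ + 3/2). Setting this equal to 6/11:
  -1 = 6/11·(-4·λ + 3/2)  ⇒  λ = 5/6
Then r = λ/(1−λ) = (5/6)/(1/6) = 5. Check: with r = 5, Y = (5/3, 13/18) and [LUZ]:[LTY] = 6/11 as required.

r = 5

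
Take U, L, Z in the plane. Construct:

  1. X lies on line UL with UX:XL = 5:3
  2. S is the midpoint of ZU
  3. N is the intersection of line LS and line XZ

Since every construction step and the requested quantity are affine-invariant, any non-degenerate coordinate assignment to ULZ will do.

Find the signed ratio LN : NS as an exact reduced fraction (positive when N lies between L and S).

LN:NS = 6/5

Set U = (0, 0), L = (1, 0), Z = (0, 1); any affine frame gives the same invariant.
1. X lies on line UL with UX:XL = 5:3 ⇒ X = (5/8, 0)
2. S is the midpoint of ZU ⇒ S = (0, 1/2)
3. N is the intersection of line LS and line XZ ⇒ N = (5/11, 3/11)
N = L + t·(S−L) with t = 6/11, so LN:NS = t:(1−t) = 6/11:5/11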